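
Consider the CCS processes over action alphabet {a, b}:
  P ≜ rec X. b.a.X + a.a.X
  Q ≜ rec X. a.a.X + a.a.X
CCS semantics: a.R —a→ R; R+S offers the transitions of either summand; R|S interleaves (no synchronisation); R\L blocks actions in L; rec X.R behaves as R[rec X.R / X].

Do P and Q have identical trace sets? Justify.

P's transition system — 2 states:
  u0 = rec X. b.a.X + a.a.X | =a=> u1, =b=> u1
  u1 = a.(rec X. b.a.X + a.a.X) | =a=> u0
Q's transition system — 2 states:
  v0 = rec X. a.a.X + a.a.X | =a=> v1
  v1 = a.(rec X. a.a.X + a.a.X) | =a=> v0
Run σ = ⟨b⟩ on P: start {u0}
  [1] b ⇒ {u1}
  — P admits the full trace.
Run σ = ⟨b⟩ on Q: start {v0}
  [1] b ⇒ ∅ (Q stuck)

trace-distinct — witness ⟨b⟩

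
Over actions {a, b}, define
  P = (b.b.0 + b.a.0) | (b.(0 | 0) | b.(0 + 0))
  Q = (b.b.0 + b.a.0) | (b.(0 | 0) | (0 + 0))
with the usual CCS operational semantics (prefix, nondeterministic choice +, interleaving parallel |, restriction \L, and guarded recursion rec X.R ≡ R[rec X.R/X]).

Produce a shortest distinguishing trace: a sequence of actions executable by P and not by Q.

babb

Reachable graph of P (16 states):
  u0 = (b.b.0 + b.a.0) | (b.(0 | 0) | b.(0 + 0)) :: —b→ u1, —b→ u2, —b→ u3, —b→ u4
  u1 = (b.b.0 + b.a.0) | (0 | 0 | b.(0 + 0)) :: —b→ u5, —b→ u6, —b→ u7
  u2 = (b.b.0 + b.a.0) | (b.(0 | 0) | (0 + 0)) :: —b→ u5, —b→ u8, —b→ u9
  u3 = a.0 | (b.(0 | 0) | b.(0 + 0)) :: —a→ u10, —b→ u6, —b→ u8
  u4 = b.0 | (b.(0 | 0) | b.(0 + 0)) :: —b→ u10, —b→ u7, —b→ u9
  u5 = (b.b.0 + b.a.0) | (0 | 0 | (0 + 0)) :: —b→ u11, —b→ u12
  u6 = a.0 | (0 | 0 | b.(0 + 0)) :: —a→ u13, —b→ u11
  u7 = b.0 | (0 | 0 | b.(0 + 0)) :: —b→ u12, —b→ u13
  u8 = a.0 | (b.(0 | 0) | (0 + 0)) :: —a→ u14, —b→ u11
  u9 = b.0 | (b.(0 | 0) | (0 + 0)) :: —b→ u12, —b→ u14
  u10 = 0 | (b.(0 | 0) | b.(0 + 0)) :: —b→ u13, —b→ u14
  u11 = a.0 | (0 | 0 | (0 + 0)) :: —a→ u15
  u12 = b.0 | (0 | 0 | (0 + 0)) :: —b→ u15
  u13 = 0 | (0 | 0 | b.(0 + 0)) :: —b→ u15
  u14 = 0 | (b.(0 | 0) | (0 + 0)) :: —b→ u15
  u15 = 0 | (0 | 0 | (0 + 0)) :: ∅
Reachable graph of Q (8 states):
  v0 = (b.b.0 + b.a.0) | (b.(0 | 0) | (0 + 0)) :: —b→ v1, —b→ v2, —b→ v3
  v1 = (b.b.0 + b.a.0) | (0 | 0 | (0 + 0)) :: —b→ v4, —b→ v5
  v2 = a.0 | (b.(0 | 0) | (0 + 0)) :: —a→ v6, —b→ v4
  v3 = b.0 | (b.(0 | 0) | (0 + 0)) :: —b→ v5, —b→ v6
  v4 = a.0 | (0 | 0 | (0 + 0)) :: —a→ v7
  v5 = b.0 | (0 | 0 | (0 + 0)) :: —b→ v7
  v6 = 0 | (b.(0 | 0) | (0 + 0)) :: —b→ v7
  v7 = 0 | (0 | 0 | (0 + 0)) :: ∅
Executing babb from P (initial set {u0}):
  step 1 (b): {u1, u2, u3, u4}
  step 2 (a): {u10}
  step 3 (b): {u13, u14}
  step 4 (b): {u15}
  P completes σ.
Executing babb from Q (initial set {v0}):
  step 1 (b): {v1, v2, v3}
  step 2 (a): {v6}
  step 3 (b): {v7}
  step 4 (b): no successor for Q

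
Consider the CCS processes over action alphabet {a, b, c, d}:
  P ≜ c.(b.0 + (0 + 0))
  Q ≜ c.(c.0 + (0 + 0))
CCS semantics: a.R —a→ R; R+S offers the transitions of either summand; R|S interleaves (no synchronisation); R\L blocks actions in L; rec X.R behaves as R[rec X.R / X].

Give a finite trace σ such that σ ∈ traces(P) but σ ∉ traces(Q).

cb

Reachable graph of P (3 states):
  p0 = c.(b.0 + (0 + 0)) → —c→ p1
  p1 = b.0 + (0 + 0) → —b→ p2
  p2 = 0 → stopped
Reachable graph of Q (3 states):
  q0 = c.(c.0 + (0 + 0)) → —c→ q1
  q1 = c.0 + (0 + 0) → —c→ q2
  q2 = 0 → stopped
Executing cb from P (initial set {p0}):
  [1] c ⇒ {p1}
  [2] b ⇒ {p2}
  P completes σ.
Executing cb from Q (initial set {q0}):
  [1] c ⇒ {q1}
  [2] b ⇒ no successor for Q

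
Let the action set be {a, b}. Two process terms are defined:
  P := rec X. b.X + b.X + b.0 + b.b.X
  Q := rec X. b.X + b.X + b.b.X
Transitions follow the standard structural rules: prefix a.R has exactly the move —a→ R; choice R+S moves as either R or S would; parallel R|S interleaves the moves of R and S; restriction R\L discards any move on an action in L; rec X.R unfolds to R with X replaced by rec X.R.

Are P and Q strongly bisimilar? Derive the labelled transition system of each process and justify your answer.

LTS(P): 3 reachable states
  p0 = rec X. b.X + b.X + b.0 + b.b.X | —b→ p0, —b→ p1, —b→ p2
  p1 = 0 | (no moves)
  p2 = b.(rec X. b.X + b.X + b.0 + b.b.X) | —b→ p0
LTS(Q): 2 reachable states
  q0 = rec X. b.X + b.X + b.b.X | —b→ q0, —b→ q1
  q1 = b.(rec X. b.X + b.X + b.b.X) | —b→ q0
Coarsest stable partition (strong bisimilarity classes):
  B0 = {p0}
  B1 = {p2}
  B2 = {p1}
  B3 = {q0, q1}
p0 ∈ B0, q0 ∈ B3 → different blocks

NO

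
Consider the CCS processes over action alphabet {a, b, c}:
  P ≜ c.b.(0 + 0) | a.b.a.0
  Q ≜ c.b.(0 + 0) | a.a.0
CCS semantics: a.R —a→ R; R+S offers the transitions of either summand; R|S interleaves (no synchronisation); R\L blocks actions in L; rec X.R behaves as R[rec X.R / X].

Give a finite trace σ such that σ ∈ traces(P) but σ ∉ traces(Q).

ab

LTS(P): 12 reachable states
  p0 = c.b.(0 + 0) | a.b.a.0 ⊢ —a→ p1, —c→ p2
  p1 = c.b.(0 + 0) | b.a.0 ⊢ —b→ p3, —c→ p4
  p2 = b.(0 + 0) | a.b.a.0 ⊢ —a→ p4, —b→ p5
  p3 = c.b.(0 + 0) | a.0 ⊢ —a→ p6, —c→ p7
  p4 = b.(0 + 0) | b.a.0 ⊢ —b→ p7, —b→ p8
  p5 = (0 + 0) | a.b.a.0 ⊢ —a→ p8
  p6 = c.b.(0 + 0) | 0 ⊢ —c→ p9
  p7 = b.(0 + 0) | a.0 ⊢ —a→ p9, —b→ p10
  p8 = (0 + 0) | b.a.0 ⊢ —b→ p10
  p9 = b.(0 + 0) | 0 ⊢ —b→ p11
  p10 = (0 + 0) | a.0 ⊢ —a→ p11
  p11 = (0 + 0) | 0 ⊢ ∅
LTS(Q): 9 reachable states
  q0 = c.b.(0 + 0) | a.a.0 ⊢ —a→ q1, —c→ q2
  q1 = c.b.(0 + 0) | a.0 ⊢ —a→ q3, —c→ q4
  q2 = b.(0 + 0) | a.a.0 ⊢ —a→ q4, —b→ q5
  q3 = c.b.(0 + 0) | 0 ⊢ —c→ q6
  q4 = b.(0 + 0) | a.0 ⊢ —a→ q6, —b→ q7
  q5 = (0 + 0) | a.a.0 ⊢ —a→ q7
  q6 = b.(0 + 0) | 0 ⊢ —b→ q8
  q7 = (0 + 0) | a.0 ⊢ —a→ q8
  q8 = (0 + 0) | 0 ⊢ ∅
Executing ab from P (initial set {p0}):
  step 1 (a): {p1}
  step 2 (b): {p3}
  ✓ P
Executing ab from Q (initial set {q0}):
  step 1 (a): {q1}
  step 2 (b): no successor for Q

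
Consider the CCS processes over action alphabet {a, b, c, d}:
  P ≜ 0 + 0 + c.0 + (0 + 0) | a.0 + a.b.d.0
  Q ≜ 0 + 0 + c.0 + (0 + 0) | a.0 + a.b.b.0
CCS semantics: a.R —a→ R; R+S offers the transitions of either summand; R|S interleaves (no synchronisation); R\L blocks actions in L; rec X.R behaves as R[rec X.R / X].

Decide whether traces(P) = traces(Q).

traces(P) ≠ traces(Q) — witness ⟨abd⟩

Reachable graph of P (5 states):
  u0 = 0 + 0 + c.0 + (0 + 0) | a.0 + a.b.d.0 has moves =a=> u1, =a=> u2, =c=> u3
  u1 = (0 + 0) | 0 has moves stopped
  u2 = b.d.0 has moves =b=> u4
  u3 = 0 has moves stopped
  u4 = d.0 has moves =d=> u3
Reachable graph of Q (5 states):
  v0 = 0 + 0 + c.0 + (0 + 0) | a.0 + a.b.b.0 has moves =a=> v1, =a=> v2, =c=> v3
  v1 = (0 + 0) | 0 has moves stopped
  v2 = b.b.0 has moves =b=> v4
  v3 = 0 has moves stopped
  v4 = b.0 has moves =b=> v3
Run σ = ⟨abd⟩ on P: start {u0}
  step 1 (a): {u1, u2}
  step 2 (b): {u4}
  step 3 (d): {u3}
  P completes σ.
Run σ = ⟨abd⟩ on Q: start {v0}
  step 1 (a): {v1, v2}
  step 2 (b): {v4}
  step 3 (d): no successor for Q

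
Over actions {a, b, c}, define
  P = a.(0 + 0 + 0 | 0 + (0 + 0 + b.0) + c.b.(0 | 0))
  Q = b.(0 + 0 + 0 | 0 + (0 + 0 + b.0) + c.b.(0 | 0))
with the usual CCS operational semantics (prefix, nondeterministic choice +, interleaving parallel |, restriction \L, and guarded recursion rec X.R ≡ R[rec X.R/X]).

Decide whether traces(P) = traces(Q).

P's transition system — 5 states:
  m0 = a.(0 + 0 + 0 | 0 + (0 + 0 + b.0) + c.b.(0 | 0)) :: =a=> m1
  m1 = 0 + 0 + 0 | 0 + (0 + 0 + b.0) + c.b.(0 | 0) :: =b=> m2, =c=> m3
  m2 = 0 :: deadlocked
  m3 = b.(0 | 0) :: =b=> m4
  m4 = 0 | 0 :: deadlocked
Q's transition system — 5 states:
  n0 = b.(0 + 0 + 0 | 0 + (0 + 0 + b.0) + c.b.(0 | 0)) :: =b=> n1
  n1 = 0 + 0 + 0 | 0 + (0 + 0 + b.0) + c.b.(0 | 0) :: =b=> n2, =c=> n3
  n2 = 0 :: deadlocked
  n3 = b.(0 | 0) :: =b=> n4
  n4 = 0 | 0 :: deadlocked
Trace ⟨a⟩ through P, begin at {m0}:
  after a @ step 1: {m1}
  ✓ P
Trace ⟨a⟩ through Q, begin at {n0}:
  after a @ step 1: ∅  — Q cannot continue

NO — witness ⟨a⟩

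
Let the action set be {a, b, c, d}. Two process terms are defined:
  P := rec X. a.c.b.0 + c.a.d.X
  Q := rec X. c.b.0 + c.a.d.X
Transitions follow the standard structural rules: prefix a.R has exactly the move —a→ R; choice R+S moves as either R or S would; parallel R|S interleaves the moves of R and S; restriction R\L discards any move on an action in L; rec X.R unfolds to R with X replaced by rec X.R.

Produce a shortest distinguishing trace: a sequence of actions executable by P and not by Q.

Reachable graph of P (6 states):
  p0 = rec X. a.c.b.0 + c.a.d.X :: --a--▸ p1, --c--▸ p2
  p1 = c.b.0 :: --c--▸ p3
  p2 = a.d.(rec X. a.c.b.0 + c.a.d.X) :: --a--▸ p4
  p3 = b.0 :: --b--▸ p5
  p4 = d.(rec X. a.c.b.0 + c.a.d.X) :: --d--▸ p0
  p5 = 0 :: (no moves)
Reachable graph of Q (5 states):
  q0 = rec X. c.b.0 + c.a.d.X :: --c--▸ q1, --c--▸ q2
  q1 = a.d.(rec X. c.b.0 + c.a.d.X) :: --a--▸ q3
  q2 = b.0 :: --b--▸ q4
  q3 = d.(rec X. c.b.0 + c.a.d.X) :: --d--▸ q0
  q4 = 0 :: (no moves)
Run σ = ⟨a⟩ on P: start {p0}
  after a @ step 1: {p1}
  — P admits the full trace.
Run σ = ⟨a⟩ on Q: start {q0}
  after a @ step 1: no successor for Q

a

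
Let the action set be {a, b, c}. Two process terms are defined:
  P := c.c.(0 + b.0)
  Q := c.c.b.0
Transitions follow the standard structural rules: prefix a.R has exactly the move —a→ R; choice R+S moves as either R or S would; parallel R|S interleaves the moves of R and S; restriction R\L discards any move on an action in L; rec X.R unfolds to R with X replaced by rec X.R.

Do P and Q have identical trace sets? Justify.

LTS(P): 4 reachable states
  u0 = c.c.(0 + b.0) has moves =c=> u1
  u1 = c.(0 + b.0) has moves =c=> u2
  u2 = 0 + b.0 has moves =b=> u3
  u3 = 0 has moves ∅
LTS(Q): 4 reachable states
  v0 = c.c.b.0 has moves =c=> v1
  v1 = c.b.0 has moves =c=> v2
  v2 = b.0 has moves =b=> v3
  v3 = 0 has moves ∅
Coarsest stable partition (strong bisimilarity classes):
  B0 = {u0, v0}
  B1 = {u1, v1}
  B2 = {u2, v2}
  B3 = {u3, v3}
u0 ∈ B0, v0 ∈ B0 → same block
Bisimilar ⇒ trace-equivalent.

traces(P) = traces(Q)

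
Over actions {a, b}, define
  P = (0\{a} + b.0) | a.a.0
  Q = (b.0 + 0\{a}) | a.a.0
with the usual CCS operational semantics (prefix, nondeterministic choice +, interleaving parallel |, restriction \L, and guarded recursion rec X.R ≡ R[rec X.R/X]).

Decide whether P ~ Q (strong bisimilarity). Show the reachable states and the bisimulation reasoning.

LTS(P): 6 reachable states
  m0 = (0\{a} + b.0) | a.a.0 → -a-> m1, -b-> m2
  m1 = (0\{a} + b.0) | a.0 → -a-> m3, -b-> m4
  m2 = 0 | a.a.0 → -a-> m4
  m3 = (0\{a} + b.0) | 0 → -b-> m5
  m4 = 0 | a.0 → -a-> m5
  m5 = 0 | 0 → ∅
LTS(Q): 6 reachable states
  n0 = (b.0 + 0\{a}) | a.a.0 → -a-> n1, -b-> n2
  n1 = (b.0 + 0\{a}) | a.0 → -a-> n3, -b-> n4
  n2 = 0 | a.a.0 → -a-> n4
  n3 = (b.0 + 0\{a}) | 0 → -b-> n5
  n4 = 0 | a.0 → -a-> n5
  n5 = 0 | 0 → ∅
Coarsest stable partition (strong bisimilarity classes):
  B0 = {m0, n0}
  B1 = {m1, n1}
  B2 = {m3, n3}
  B3 = {m5, n5}
  B4 = {m4, n4}
  B5 = {m2, n2}
m0 ∈ B0, n0 ∈ B0 → same block

YES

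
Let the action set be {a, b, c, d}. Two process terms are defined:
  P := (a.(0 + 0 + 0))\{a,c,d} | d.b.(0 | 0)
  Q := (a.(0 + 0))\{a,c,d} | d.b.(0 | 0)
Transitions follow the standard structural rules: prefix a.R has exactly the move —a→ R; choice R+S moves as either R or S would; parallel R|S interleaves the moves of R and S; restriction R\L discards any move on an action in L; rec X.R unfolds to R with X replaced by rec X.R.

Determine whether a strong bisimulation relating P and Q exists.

P's transition system — 3 states:
  u0 = (a.(0 + 0 + 0))\{a,c,d} | d.b.(0 | 0) → =d=> u1
  u1 = (a.(0 + 0 + 0))\{a,c,d} | b.(0 | 0) → =b=> u2
  u2 = (a.(0 + 0 + 0))\{a,c,d} | (0 | 0) → (no moves)
Q's transition system — 3 states:
  v0 = (a.(0 + 0))\{a,c,d} | d.b.(0 | 0) → =d=> v1
  v1 = (a.(0 + 0))\{a,c,d} | b.(0 | 0) → =b=> v2
  v2 = (a.(0 + 0))\{a,c,d} | (0 | 0) → (no moves)
Partition-refinement fixed point:
  B0 = {u0, v0}
  B1 = {u1, v1}
  B2 = {u2, v2}
u0 ∈ B0, v0 ∈ B0 → same block

bisimilar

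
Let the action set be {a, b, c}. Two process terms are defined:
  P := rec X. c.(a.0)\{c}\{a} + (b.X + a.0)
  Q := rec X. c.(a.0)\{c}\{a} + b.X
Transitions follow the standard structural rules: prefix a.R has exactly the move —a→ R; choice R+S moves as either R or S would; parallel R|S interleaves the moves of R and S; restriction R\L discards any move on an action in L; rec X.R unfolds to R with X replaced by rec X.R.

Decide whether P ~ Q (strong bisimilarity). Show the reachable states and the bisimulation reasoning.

LTS(P): 3 reachable states
  p0 = rec X. c.(a.0)\{c}\{a} + (b.X + a.0) has moves --a--▸ p1, --b--▸ p0, --c--▸ p2
  p1 = 0 has moves ·
  p2 = (a.0)\{c}\{a} has moves ·
LTS(Q): 2 reachable states
  q0 = rec X. c.(a.0)\{c}\{a} + b.X has moves --b--▸ q0, --c--▸ q1
  q1 = (a.0)\{c}\{a} has moves ·
Coarsest stable partition (strong bisimilarity classes):
  B0 = {p0}
  B1 = {p1, p2, q1}
  B2 = {q0}
p0 ∈ B0, q0 ∈ B2 → different blocks

P ≁ Q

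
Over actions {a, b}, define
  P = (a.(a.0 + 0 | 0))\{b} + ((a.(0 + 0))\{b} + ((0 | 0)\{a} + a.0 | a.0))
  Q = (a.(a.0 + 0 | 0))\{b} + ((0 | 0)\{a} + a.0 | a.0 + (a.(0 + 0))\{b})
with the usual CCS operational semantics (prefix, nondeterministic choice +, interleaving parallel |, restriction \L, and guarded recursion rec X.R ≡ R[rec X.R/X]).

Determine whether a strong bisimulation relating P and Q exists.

Reachable graph of P (7 states):
  s0 = (a.(a.0 + 0 | 0))\{b} + ((a.(0 + 0))\{b} + ((0 | 0)\{a} + a.0 | a.0)) | ··a··> s1, ··a··> s2, ··a··> s3, ··a··> s4
  s1 = (0 + 0)\{b} | (no moves)
  s2 = (a.0 + 0 | 0)\{b} | ··a··> s5
  s3 = 0 | a.0 | ··a··> s6
  s4 = a.0 | 0 | ··a··> s6
  s5 = 0\{b} | (no moves)
  s6 = 0 | 0 | (no moves)
Reachable graph of Q (7 states):
  t0 = (a.(a.0 + 0 | 0))\{b} + ((0 | 0)\{a} + a.0 | a.0 + (a.(0 + 0))\{b}) | ··a··> t1, ··a··> t2, ··a··> t3, ··a··> t4
  t1 = (0 + 0)\{b} | (no moves)
  t2 = (a.0 + 0 | 0)\{b} | ··a··> t5
  t3 = 0 | a.0 | ··a··> t6
  t4 = a.0 | 0 | ··a··> t6
  t5 = 0\{b} | (no moves)
  t6 = 0 | 0 | (no moves)
Partition-refinement fixed point:
  B0 = {s0, t0}
  B1 = {s1, s5, s6, t1, t5, t6}
  B2 = {s2, s3, s4, t2, t3, t4}
s0 ∈ B0, t0 ∈ B0 → same block

bisimilar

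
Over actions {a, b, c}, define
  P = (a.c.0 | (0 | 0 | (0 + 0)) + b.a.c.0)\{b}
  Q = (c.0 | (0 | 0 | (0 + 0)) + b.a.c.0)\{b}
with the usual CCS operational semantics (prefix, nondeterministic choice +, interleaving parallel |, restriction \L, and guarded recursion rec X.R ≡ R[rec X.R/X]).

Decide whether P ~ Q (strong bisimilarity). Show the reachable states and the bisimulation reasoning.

LTS(P): 3 reachable states
  m0 = (a.c.0 | (0 | 0 | (0 + 0)) + b.a.c.0)\{b} has moves --a--▸ m1
  m1 = (c.0 | (0 | 0 | (0 + 0)))\{b} has moves --c--▸ m2
  m2 = (0 | (0 | 0 | (0 + 0)))\{b} has moves ·
LTS(Q): 2 reachable states
  n0 = (c.0 | (0 | 0 | (0 + 0)) + b.a.c.0)\{b} has moves --c--▸ n1
  n1 = (0 | (0 | 0 | (0 + 0)))\{b} has moves ·
Partition-refinement fixed point:
  B0 = {m0}
  B1 = {m1, n0}
  B2 = {m2, n1}
m0 ∈ B0, n0 ∈ B1 → different blocks

not bisimilar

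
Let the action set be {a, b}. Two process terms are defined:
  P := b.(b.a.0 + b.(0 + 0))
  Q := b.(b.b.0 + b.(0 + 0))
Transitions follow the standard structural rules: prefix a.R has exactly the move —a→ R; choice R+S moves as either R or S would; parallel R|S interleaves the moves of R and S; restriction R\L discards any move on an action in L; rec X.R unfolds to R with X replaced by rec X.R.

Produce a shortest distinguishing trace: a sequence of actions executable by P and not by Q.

P's transition system — 5 states:
  u0 = b.(b.a.0 + b.(0 + 0)) :: ··b··> u1
  u1 = b.a.0 + b.(0 + 0) :: ··b··> u2, ··b··> u3
  u2 = 0 + 0 :: ·
  u3 = a.0 :: ··a··> u4
  u4 = 0 :: ·
Q's transition system — 5 states:
  v0 = b.(b.b.0 + b.(0 + 0)) :: ··b··> v1
  v1 = b.b.0 + b.(0 + 0) :: ··b··> v2, ··b··> v3
  v2 = 0 + 0 :: ·
  v3 = b.0 :: ··b··> v4
  v4 = 0 :: ·
Trace ⟨bba⟩ through P, begin at {u0}:
  after b @ step 1: {u1}
  after b @ step 2: {u2, u3}
  after a @ step 3: {u4}
  — P admits the full trace.
Trace ⟨bba⟩ through Q, begin at {v0}:
  after b @ step 1: {v1}
  after b @ step 2: {v2, v3}
  after a @ step 3: no successor for Q

bba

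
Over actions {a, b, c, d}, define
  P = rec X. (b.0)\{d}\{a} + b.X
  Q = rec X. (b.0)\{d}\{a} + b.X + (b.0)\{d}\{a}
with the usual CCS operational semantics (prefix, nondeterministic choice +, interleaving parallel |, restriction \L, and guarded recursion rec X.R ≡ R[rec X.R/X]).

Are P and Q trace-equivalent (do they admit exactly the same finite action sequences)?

YES

LTS(P): 2 reachable states
  s0 = rec X. (b.0)\{d}\{a} + b.X ⊢ -b-> s0, -b-> s1
  s1 = 0\{d}\{a} ⊢ ∅
LTS(Q): 2 reachable states
  t0 = rec X. (b.0)\{d}\{a} + b.X + (b.0)\{d}\{a} ⊢ -b-> t0, -b-> t1
  t1 = 0\{d}\{a} ⊢ ∅
Partition-refinement fixed point:
  B0 = {s0, t0}
  B1 = {s1, t1}
s0 ∈ B0, t0 ∈ B0 → same block
Bisimilar ⇒ trace-equivalent.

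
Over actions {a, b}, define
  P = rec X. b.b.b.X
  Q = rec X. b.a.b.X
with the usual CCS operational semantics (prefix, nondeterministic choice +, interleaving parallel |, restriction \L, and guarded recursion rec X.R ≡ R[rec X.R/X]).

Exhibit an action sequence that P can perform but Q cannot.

P's transition system — 3 states:
  p0 = rec X. b.b.b.X has moves -b-> p1
  p1 = b.b.(rec X. b.b.b.X) has moves -b-> p2
  p2 = b.(rec X. b.b.b.X) has moves -b-> p0
Q's transition system — 3 states:
  q0 = rec X. b.a.b.X has moves -b-> q1
  q1 = a.b.(rec X. b.a.b.X) has moves -a-> q2
  q2 = b.(rec X. b.a.b.X) has moves -b-> q0
Trace ⟨bb⟩ through P, begin at {p0}:
  [1] b ⇒ {p1}
  [2] b ⇒ {p2}
  — P admits the full trace.
Trace ⟨bb⟩ through Q, begin at {q0}:
  [1] b ⇒ {q1}
  [2] b ⇒ ∅ (Q stuck)

bb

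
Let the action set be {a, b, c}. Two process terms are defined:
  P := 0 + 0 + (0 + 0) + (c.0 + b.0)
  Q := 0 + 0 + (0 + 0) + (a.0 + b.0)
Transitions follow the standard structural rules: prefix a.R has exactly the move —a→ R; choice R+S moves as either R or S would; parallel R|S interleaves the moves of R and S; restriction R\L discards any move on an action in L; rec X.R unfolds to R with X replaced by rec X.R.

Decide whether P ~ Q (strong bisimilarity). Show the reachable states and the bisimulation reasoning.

LTS(P): 2 reachable states
  m0 = 0 + 0 + (0 + 0) + (c.0 + b.0) → —b→ m1, —c→ m1
  m1 = 0 → (no moves)
LTS(Q): 2 reachable states
  n0 = 0 + 0 + (0 + 0) + (a.0 + b.0) → —a→ n1, —b→ n1
  n1 = 0 → (no moves)
Coarsest stable partition (strong bisimilarity classes):
  B0 = {m0}
  B1 = {m1, n1}
  B2 = {n0}
m0 ∈ B0, n0 ∈ B2 → different blocks

P ≁ Q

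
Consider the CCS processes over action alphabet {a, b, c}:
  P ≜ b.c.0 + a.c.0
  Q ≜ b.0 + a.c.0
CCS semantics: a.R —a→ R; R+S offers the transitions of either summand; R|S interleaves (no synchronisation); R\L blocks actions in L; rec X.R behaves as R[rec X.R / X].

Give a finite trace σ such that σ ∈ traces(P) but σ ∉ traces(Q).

bc

LTS(P): 3 reachable states
  s0 = b.c.0 + a.c.0 ⊢ =a=> s1, =b=> s1
  s1 = c.0 ⊢ =c=> s2
  s2 = 0 ⊢ ∅
LTS(Q): 3 reachable states
  t0 = b.0 + a.c.0 ⊢ =a=> t1, =b=> t2
  t1 = c.0 ⊢ =c=> t2
  t2 = 0 ⊢ ∅
Run σ = ⟨bc⟩ on P: start {s0}
  [1] b ⇒ {s1}
  [2] c ⇒ {s2}
  — P admits the full trace.
Run σ = ⟨bc⟩ on Q: start {t0}
  [1] b ⇒ {t2}
  [2] c ⇒ no successor for Q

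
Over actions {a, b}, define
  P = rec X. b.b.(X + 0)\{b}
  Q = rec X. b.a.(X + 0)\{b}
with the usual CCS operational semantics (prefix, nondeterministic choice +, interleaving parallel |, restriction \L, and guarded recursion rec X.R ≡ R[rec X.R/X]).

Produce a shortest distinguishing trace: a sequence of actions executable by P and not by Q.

bb

P's transition system — 3 states:
  u0 = rec X. b.b.(X + 0)\{b} :: --b--▸ u1
  u1 = b.((rec X. b.b.(X + 0)\{b}) + 0)\{b} :: --b--▸ u2
  u2 = ((rec X. b.b.(X + 0)\{b}) + 0)\{b} :: deadlocked
Q's transition system — 3 states:
  v0 = rec X. b.a.(X + 0)\{b} :: --b--▸ v1
  v1 = a.((rec X. b.a.(X + 0)\{b}) + 0)\{b} :: --a--▸ v2
  v2 = ((rec X. b.a.(X + 0)\{b}) + 0)\{b} :: deadlocked
Run σ = ⟨bb⟩ on P: start {u0}
  step 1 (b): {u1}
  step 2 (b): {u2}
  — P admits the full trace.
Run σ = ⟨bb⟩ on Q: start {v0}
  step 1 (b): {v1}
  step 2 (b): ∅  — Q cannot continue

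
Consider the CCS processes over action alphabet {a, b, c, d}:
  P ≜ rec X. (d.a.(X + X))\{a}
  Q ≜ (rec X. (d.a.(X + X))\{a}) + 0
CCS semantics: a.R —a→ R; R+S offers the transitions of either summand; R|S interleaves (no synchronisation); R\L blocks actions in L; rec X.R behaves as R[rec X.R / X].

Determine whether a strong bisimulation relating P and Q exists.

P ~ Q

Reachable graph of P (2 states):
  u0 = rec X. (d.a.(X + X))\{a} → --d--▸ u1
  u1 = (a.((rec X. (d.a.(X + X))\{a}) + (rec X. (d.a.(X + X))\{a})))\{a} → deadlocked
Reachable graph of Q (2 states):
  v0 = (rec X. (d.a.(X + X))\{a}) + 0 → --d--▸ v1
  v1 = (a.((rec X. (d.a.(X + X))\{a}) + (rec X. (d.a.(X + X))\{a})))\{a} → deadlocked
Bisimilarity quotient blocks:
  B0 = {u0, v0}
  B1 = {u1, v1}
u0 ∈ B0, v0 ∈ B0 → same block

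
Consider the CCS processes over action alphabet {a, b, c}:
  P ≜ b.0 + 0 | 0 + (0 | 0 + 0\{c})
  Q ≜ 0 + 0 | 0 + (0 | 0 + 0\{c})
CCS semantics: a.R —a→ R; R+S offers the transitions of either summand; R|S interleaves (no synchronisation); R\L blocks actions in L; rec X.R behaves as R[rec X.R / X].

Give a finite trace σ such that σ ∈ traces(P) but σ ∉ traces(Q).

LTS(P): 2 reachable states
  u0 = b.0 + 0 | 0 + (0 | 0 + 0\{c}) | ··b··> u1
  u1 = 0 | deadlocked
LTS(Q): 1 reachable states
  v0 = 0 + 0 | 0 + (0 | 0 + 0\{c}) | deadlocked
Executing b from P (initial set {u0}):
  after b @ step 1: {u1}
  — P admits the full trace.
Executing b from Q (initial set {v0}):
  after b @ step 1: ∅ (Q stuck)

b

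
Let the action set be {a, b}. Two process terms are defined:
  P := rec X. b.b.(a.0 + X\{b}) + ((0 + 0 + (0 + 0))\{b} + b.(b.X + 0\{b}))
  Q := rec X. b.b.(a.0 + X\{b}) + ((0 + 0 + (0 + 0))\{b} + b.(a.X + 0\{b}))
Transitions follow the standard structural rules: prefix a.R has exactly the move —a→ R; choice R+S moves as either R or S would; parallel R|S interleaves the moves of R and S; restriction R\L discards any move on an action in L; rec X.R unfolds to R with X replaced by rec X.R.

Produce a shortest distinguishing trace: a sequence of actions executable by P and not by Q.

Reachable graph of P (5 states):
  m0 = rec X. b.b.(a.0 + X\{b}) + ((0 + 0 + (0 + 0))\{b} + b.(b.X + 0\{b})) :: —b→ m1, —b→ m2
  m1 = b.(a.0 + (rec X. b.b.(a.0 + X\{b}) + ((0 + 0 + (0 + 0))\{b} + b.(b.X + 0\{b})))\{b}) :: —b→ m3
  m2 = b.(rec X. b.b.(a.0 + X\{b}) + ((0 + 0 + (0 + 0))\{b} + b.(b.X + 0\{b}))) + 0\{b} :: —b→ m0
  m3 = a.0 + (rec X. b.b.(a.0 + X\{b}) + ((0 + 0 + (0 + 0))\{b} + b.(b.X + 0\{b})))\{b} :: —a→ m4
  m4 = 0 :: ∅
Reachable graph of Q (5 states):
  n0 = rec X. b.b.(a.0 + X\{b}) + ((0 + 0 + (0 + 0))\{b} + b.(a.X + 0\{b})) :: —b→ n1, —b→ n2
  n1 = a.(rec X. b.b.(a.0 + X\{b}) + ((0 + 0 + (0 + 0))\{b} + b.(a.X + 0\{b}))) + 0\{b} :: —a→ n0
  n2 = b.(a.0 + (rec X. b.b.(a.0 + X\{b}) + ((0 + 0 + (0 + 0))\{b} + b.(a.X + 0\{b})))\{b}) :: —b→ n3
  n3 = a.0 + (rec X. b.b.(a.0 + X\{b}) + ((0 + 0 + (0 + 0))\{b} + b.(a.X + 0\{b})))\{b} :: —a→ n4
  n4 = 0 :: ∅
Executing bbb from P (initial set {m0}):
  [1] b ⇒ {m1, m2}
  [2] b ⇒ {m0, m3}
  [3] b ⇒ {m1, m2}
  ✓ P
Executing bbb from Q (initial set {n0}):
  [1] b ⇒ {n1, n2}
  [2] b ⇒ {n3}
  [3] b ⇒ ∅ (Q stuck)

bbb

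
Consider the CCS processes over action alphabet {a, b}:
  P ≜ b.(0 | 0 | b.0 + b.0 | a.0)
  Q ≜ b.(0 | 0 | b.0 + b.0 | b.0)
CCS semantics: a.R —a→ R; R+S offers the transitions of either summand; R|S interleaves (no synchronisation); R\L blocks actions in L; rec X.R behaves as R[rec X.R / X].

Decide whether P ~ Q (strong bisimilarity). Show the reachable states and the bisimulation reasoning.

P ≁ Q

LTS(P): 6 reachable states
  s0 = b.(0 | 0 | b.0 + b.0 | a.0) → —b→ s1
  s1 = 0 | 0 | b.0 + b.0 | a.0 → —a→ s2, —b→ s3, —b→ s4
  s2 = b.0 | 0 → —b→ s5
  s3 = 0 | 0 | 0 → (no moves)
  s4 = 0 | a.0 → —a→ s5
  s5 = 0 | 0 → (no moves)
LTS(Q): 6 reachable states
  t0 = b.(0 | 0 | b.0 + b.0 | b.0) → —b→ t1
  t1 = 0 | 0 | b.0 + b.0 | b.0 → —b→ t2, —b→ t3, —b→ t4
  t2 = 0 | 0 | 0 → (no moves)
  t3 = 0 | b.0 → —b→ t5
  t4 = b.0 | 0 → —b→ t5
  t5 = 0 | 0 → (no moves)
Partition-refinement fixed point:
  B0 = {s0}
  B1 = {s1}
  B2 = {s4}
  B3 = {s3, s5, t2, t5}
  B4 = {s2, t3, t4}
  B5 = {t0}
  B6 = {t1}
s0 ∈ B0, t0 ∈ B5 → different blocks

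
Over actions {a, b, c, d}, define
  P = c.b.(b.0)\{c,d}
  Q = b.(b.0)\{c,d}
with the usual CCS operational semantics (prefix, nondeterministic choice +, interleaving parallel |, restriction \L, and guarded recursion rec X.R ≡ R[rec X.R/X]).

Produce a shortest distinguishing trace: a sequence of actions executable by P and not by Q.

Reachable graph of P (4 states):
  p0 = c.b.(b.0)\{c,d} ⊢ -c-> p1
  p1 = b.(b.0)\{c,d} ⊢ -b-> p2
  p2 = (b.0)\{c,d} ⊢ -b-> p3
  p3 = 0\{c,d} ⊢ stopped
Reachable graph of Q (3 states):
  q0 = b.(b.0)\{c,d} ⊢ -b-> q1
  q1 = (b.0)\{c,d} ⊢ -b-> q2
  q2 = 0\{c,d} ⊢ stopped
Trace ⟨c⟩ through P, begin at {p0}:
  [1] c ⇒ {p1}
  — P admits the full trace.
Trace ⟨c⟩ through Q, begin at {q0}:
  [1] c ⇒ no successor for Q

c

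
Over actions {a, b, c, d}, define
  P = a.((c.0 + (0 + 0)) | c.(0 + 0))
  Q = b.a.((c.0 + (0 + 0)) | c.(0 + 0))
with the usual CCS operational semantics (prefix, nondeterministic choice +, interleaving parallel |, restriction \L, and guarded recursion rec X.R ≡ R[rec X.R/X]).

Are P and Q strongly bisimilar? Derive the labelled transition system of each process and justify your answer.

NO

LTS(P): 5 reachable states
  s0 = a.((c.0 + (0 + 0)) | c.(0 + 0)) ⊢ =a=> s1
  s1 = (c.0 + (0 + 0)) | c.(0 + 0) ⊢ =c=> s2, =c=> s3
  s2 = (c.0 + (0 + 0)) | (0 + 0) ⊢ =c=> s4
  s3 = 0 | c.(0 + 0) ⊢ =c=> s4
  s4 = 0 | (0 + 0) ⊢ stopped
LTS(Q): 6 reachable states
  t0 = b.a.((c.0 + (0 + 0)) | c.(0 + 0)) ⊢ =b=> t1
  t1 = a.((c.0 + (0 + 0)) | c.(0 + 0)) ⊢ =a=> t2
  t2 = (c.0 + (0 + 0)) | c.(0 + 0) ⊢ =c=> t3, =c=> t4
  t3 = (c.0 + (0 + 0)) | (0 + 0) ⊢ =c=> t5
  t4 = 0 | c.(0 + 0) ⊢ =c=> t5
  t5 = 0 | (0 + 0) ⊢ stopped
Partition-refinement fixed point:
  B0 = {s0, t1}
  B1 = {s1, t2}
  B2 = {s2, s3, t3, t4}
  B3 = {s4, t5}
  B4 = {t0}
s0 ∈ B0, t0 ∈ B4 → different blocks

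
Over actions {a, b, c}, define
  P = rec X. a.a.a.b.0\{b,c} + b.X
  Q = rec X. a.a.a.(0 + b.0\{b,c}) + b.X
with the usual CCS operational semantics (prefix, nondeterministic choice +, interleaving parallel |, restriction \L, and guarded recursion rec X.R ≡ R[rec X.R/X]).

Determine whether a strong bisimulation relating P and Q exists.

YES

Reachable graph of P (5 states):
  s0 = rec X. a.a.a.b.0\{b,c} + b.X | -a-> s1, -b-> s0
  s1 = a.a.b.0\{b,c} | -a-> s2
  s2 = a.b.0\{b,c} | -a-> s3
  s3 = b.0\{b,c} | -b-> s4
  s4 = 0\{b,c} | ·
Reachable graph of Q (5 states):
  t0 = rec X. a.a.a.(0 + b.0\{b,c}) + b.X | -a-> t1, -b-> t0
  t1 = a.a.(0 + b.0\{b,c}) | -a-> t2
  t2 = a.(0 + b.0\{b,c}) | -a-> t3
  t3 = 0 + b.0\{b,c} | -b-> t4
  t4 = 0\{b,c} | ·
Coarsest stable partition (strong bisimilarity classes):
  B0 = {s0, t0}
  B1 = {s1, t1}
  B2 = {s2, t2}
  B3 = {s3, t3}
  B4 = {s4, t4}
s0 ∈ B0, t0 ∈ B0 → same block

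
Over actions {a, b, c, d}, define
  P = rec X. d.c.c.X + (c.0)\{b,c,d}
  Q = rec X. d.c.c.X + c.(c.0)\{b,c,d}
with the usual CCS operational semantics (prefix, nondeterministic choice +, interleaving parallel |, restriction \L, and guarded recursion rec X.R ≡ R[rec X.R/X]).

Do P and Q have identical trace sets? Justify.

trace-distinct — witness ⟨c⟩

LTS(P): 3 reachable states
  p0 = rec X. d.c.c.X + (c.0)\{b,c,d} ⊢ =d=> p1
  p1 = c.c.(rec X. d.c.c.X + (c.0)\{b,c,d}) ⊢ =c=> p2
  p2 = c.(rec X. d.c.c.X + (c.0)\{b,c,d}) ⊢ =c=> p0
LTS(Q): 4 reachable states
  q0 = rec X. d.c.c.X + c.(c.0)\{b,c,d} ⊢ =c=> q1, =d=> q2
  q1 = (c.0)\{b,c,d} ⊢ ∅
  q2 = c.c.(rec X. d.c.c.X + c.(c.0)\{b,c,d}) ⊢ =c=> q3
  q3 = c.(rec X. d.c.c.X + c.(c.0)\{b,c,d}) ⊢ =c=> q0
Executing c from Q (initial set {q0}):
  after c @ step 1: {q1}
  ✓ Q
Executing c from P (initial set {p0}):
  after c @ step 1: ∅ (P stuck)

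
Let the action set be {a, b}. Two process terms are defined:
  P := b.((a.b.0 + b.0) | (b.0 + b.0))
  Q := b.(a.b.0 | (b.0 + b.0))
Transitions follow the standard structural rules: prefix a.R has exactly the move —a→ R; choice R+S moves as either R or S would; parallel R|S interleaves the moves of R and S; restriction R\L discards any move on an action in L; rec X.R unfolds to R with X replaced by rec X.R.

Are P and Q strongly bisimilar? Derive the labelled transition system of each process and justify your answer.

P ≁ Q

Reachable graph of P (7 states):
  s0 = b.((a.b.0 + b.0) | (b.0 + b.0)) ⊢ —b→ s1
  s1 = (a.b.0 + b.0) | (b.0 + b.0) ⊢ —a→ s2, —b→ s3, —b→ s4
  s2 = b.0 | (b.0 + b.0) ⊢ —b→ s4, —b→ s5
  s3 = (a.b.0 + b.0) | 0 ⊢ —a→ s5, —b→ s6
  s4 = 0 | (b.0 + b.0) ⊢ —b→ s6
  s5 = b.0 | 0 ⊢ —b→ s6
  s6 = 0 | 0 ⊢ ·
Reachable graph of Q (7 states):
  t0 = b.(a.b.0 | (b.0 + b.0)) ⊢ —b→ t1
  t1 = a.b.0 | (b.0 + b.0) ⊢ —a→ t2, —b→ t3
  t2 = b.0 | (b.0 + b.0) ⊢ —b→ t4, —b→ t5
  t3 = a.b.0 | 0 ⊢ —a→ t5
  t4 = 0 | (b.0 + b.0) ⊢ —b→ t6
  t5 = b.0 | 0 ⊢ —b→ t6
  t6 = 0 | 0 ⊢ ·
Partition-refinement fixed point:
  B0 = {s0}
  B1 = {s1}
  B2 = {s3}
  B3 = {s6, t6}
  B4 = {s4, s5, t4, t5}
  B5 = {s2, t2}
  B6 = {t0}
  B7 = {t1}
  B8 = {t3}
s0 ∈ B0, t0 ∈ B6 → different blocks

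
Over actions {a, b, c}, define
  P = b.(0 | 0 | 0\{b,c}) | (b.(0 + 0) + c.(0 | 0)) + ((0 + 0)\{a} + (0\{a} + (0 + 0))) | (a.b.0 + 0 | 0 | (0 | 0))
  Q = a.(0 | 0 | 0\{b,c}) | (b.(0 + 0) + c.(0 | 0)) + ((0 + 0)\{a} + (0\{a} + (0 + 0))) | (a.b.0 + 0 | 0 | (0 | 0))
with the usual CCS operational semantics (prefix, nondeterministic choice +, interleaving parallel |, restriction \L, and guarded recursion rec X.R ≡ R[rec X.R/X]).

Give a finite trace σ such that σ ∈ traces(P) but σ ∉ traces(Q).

P's transition system — 8 states:
  s0 = b.(0 | 0 | 0\{b,c}) | (b.(0 + 0) + c.(0 | 0)) + ((0 + 0)\{a} + (0\{a} + (0 + 0))) | (a.b.0 + 0 | 0 | (0 | 0)) has moves =a=> s1, =b=> s2, =b=> s3, =c=> s4
  s1 = ((0 + 0)\{a} + (0\{a} + (0 + 0))) | b.0 has moves =b=> s5
  s2 = 0 | 0 | 0\{b,c} | (b.(0 + 0) + c.(0 | 0)) has moves =b=> s6, =c=> s7
  s3 = b.(0 | 0 | 0\{b,c}) | (0 + 0) has moves =b=> s6
  s4 = b.(0 | 0 | 0\{b,c}) | (0 | 0) has moves =b=> s7
  s5 = ((0 + 0)\{a} + (0\{a} + (0 + 0))) | 0 has moves deadlocked
  s6 = 0 | 0 | 0\{b,c} | (0 + 0) has moves deadlocked
  s7 = 0 | 0 | 0\{b,c} | (0 | 0) has moves deadlocked
Q's transition system — 8 states:
  t0 = a.(0 | 0 | 0\{b,c}) | (b.(0 + 0) + c.(0 | 0)) + ((0 + 0)\{a} + (0\{a} + (0 + 0))) | (a.b.0 + 0 | 0 | (0 | 0)) has moves =a=> t1, =a=> t2, =b=> t3, =c=> t4
  t1 = ((0 + 0)\{a} + (0\{a} + (0 + 0))) | b.0 has moves =b=> t5
  t2 = 0 | 0 | 0\{b,c} | (b.(0 + 0) + c.(0 | 0)) has moves =b=> t6, =c=> t7
  t3 = a.(0 | 0 | 0\{b,c}) | (0 + 0) has moves =a=> t6
  t4 = a.(0 | 0 | 0\{b,c}) | (0 | 0) has moves =a=> t7
  t5 = ((0 + 0)\{a} + (0\{a} + (0 + 0))) | 0 has moves deadlocked
  t6 = 0 | 0 | 0\{b,c} | (0 + 0) has moves deadlocked
  t7 = 0 | 0 | 0\{b,c} | (0 | 0) has moves deadlocked
Run σ = ⟨bb⟩ on P: start {s0}
  step 1 (b): {s2, s3}
  step 2 (b): {s6}
  P completes σ.
Run σ = ⟨bb⟩ on Q: start {t0}
  step 1 (b): {t3}
  step 2 (b): ∅ (Q stuck)

bb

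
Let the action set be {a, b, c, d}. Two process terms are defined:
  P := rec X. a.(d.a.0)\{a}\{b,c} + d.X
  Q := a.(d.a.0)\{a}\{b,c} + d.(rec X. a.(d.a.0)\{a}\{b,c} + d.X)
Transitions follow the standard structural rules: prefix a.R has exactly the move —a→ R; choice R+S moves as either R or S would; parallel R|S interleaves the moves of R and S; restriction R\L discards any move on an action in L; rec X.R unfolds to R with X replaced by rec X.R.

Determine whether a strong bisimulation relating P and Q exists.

LTS(P): 3 reachable states
  m0 = rec X. a.(d.a.0)\{a}\{b,c} + d.X | --a--▸ m1, --d--▸ m0
  m1 = (d.a.0)\{a}\{b,c} | --d--▸ m2
  m2 = (a.0)\{a}\{b,c} | deadlocked
LTS(Q): 4 reachable states
  n0 = a.(d.a.0)\{a}\{b,c} + d.(rec X. a.(d.a.0)\{a}\{b,c} + d.X) | --a--▸ n1, --d--▸ n2
  n1 = (d.a.0)\{a}\{b,c} | --d--▸ n3
  n2 = rec X. a.(d.a.0)\{a}\{b,c} + d.X | --a--▸ n1, --d--▸ n2
  n3 = (a.0)\{a}\{b,c} | deadlocked
Coarsest stable partition (strong bisimilarity classes):
  B0 = {m0, n0, n2}
  B1 = {m1, n1}
  B2 = {m2, n3}
m0 ∈ B0, n0 ∈ B0 → same block

YES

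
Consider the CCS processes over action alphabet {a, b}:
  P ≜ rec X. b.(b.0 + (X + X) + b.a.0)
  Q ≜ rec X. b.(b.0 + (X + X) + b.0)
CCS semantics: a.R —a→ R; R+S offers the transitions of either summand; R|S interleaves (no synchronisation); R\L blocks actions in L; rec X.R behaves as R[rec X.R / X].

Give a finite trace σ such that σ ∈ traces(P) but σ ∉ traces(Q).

bba

Reachable graph of P (4 states):
  m0 = rec X. b.(b.0 + (X + X) + b.a.0) ⊢ —b→ m1
  m1 = b.0 + ((rec X. b.(b.0 + (X + X) + b.a.0)) + (rec X. b.(b.0 + (X + X) + b.a.0))) + b.a.0 ⊢ —b→ m1, —b→ m2, —b→ m3
  m2 = 0 ⊢ (no moves)
  m3 = a.0 ⊢ —a→ m2
Reachable graph of Q (3 states):
  n0 = rec X. b.(b.0 + (X + X) + b.0) ⊢ —b→ n1
  n1 = b.0 + ((rec X. b.(b.0 + (X + X) + b.0)) + (rec X. b.(b.0 + (X + X) + b.0))) + b.0 ⊢ —b→ n1, —b→ n2
  n2 = 0 ⊢ (no moves)
Run σ = ⟨bba⟩ on P: start {m0}
  step 1 (b): {m1}
  step 2 (b): {m1, m2, m3}
  step 3 (a): {m2}
  — P admits the full trace.
Run σ = ⟨bba⟩ on Q: start {n0}
  step 1 (b): {n1}
  step 2 (b): {n1, n2}
  step 3 (a): ∅ (Q stuck)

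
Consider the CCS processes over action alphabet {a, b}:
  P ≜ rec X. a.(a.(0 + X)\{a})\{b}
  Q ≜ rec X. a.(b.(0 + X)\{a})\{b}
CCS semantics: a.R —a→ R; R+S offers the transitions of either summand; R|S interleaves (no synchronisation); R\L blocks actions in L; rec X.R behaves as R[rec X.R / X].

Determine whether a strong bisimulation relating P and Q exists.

LTS(P): 3 reachable states
  u0 = rec X. a.(a.(0 + X)\{a})\{b} ⊢ —a→ u1
  u1 = (a.(0 + (rec X. a.(a.(0 + X)\{a})\{b}))\{a})\{b} ⊢ —a→ u2
  u2 = (0 + (rec X. a.(a.(0 + X)\{a})\{b}))\{a}\{b} ⊢ deadlocked
LTS(Q): 2 reachable states
  v0 = rec X. a.(b.(0 + X)\{a})\{b} ⊢ —a→ v1
  v1 = (b.(0 + (rec X. a.(b.(0 + X)\{a})\{b}))\{a})\{b} ⊢ deadlocked
Coarsest stable partition (strong bisimilarity classes):
  B0 = {u0}
  B1 = {u1, v0}
  B2 = {u2, v1}
u0 ∈ B0, v0 ∈ B1 → different blocks

not bisimilar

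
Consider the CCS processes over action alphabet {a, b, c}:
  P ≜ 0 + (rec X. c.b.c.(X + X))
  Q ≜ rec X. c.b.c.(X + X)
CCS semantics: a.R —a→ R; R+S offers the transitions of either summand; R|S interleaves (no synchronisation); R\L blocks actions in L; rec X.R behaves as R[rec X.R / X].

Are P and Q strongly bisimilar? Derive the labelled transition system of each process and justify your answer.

P's transition system — 4 states:
  p0 = 0 + (rec X. c.b.c.(X + X)) :: —c→ p1
  p1 = b.c.((rec X. c.b.c.(X + X)) + (rec X. c.b.c.(X + X))) :: —b→ p2
  p2 = c.((rec X. c.b.c.(X + X)) + (rec X. c.b.c.(X + X))) :: —c→ p3
  p3 = (rec X. c.b.c.(X + X)) + (rec X. c.b.c.(X + X)) :: —c→ p1
Q's transition system — 4 states:
  q0 = rec X. c.b.c.(X + X) :: —c→ q1
  q1 = b.c.((rec X. c.b.c.(X + X)) + (rec X. c.b.c.(X + X))) :: —b→ q2
  q2 = c.((rec X. c.b.c.(X + X)) + (rec X. c.b.c.(X + X))) :: —c→ q3
  q3 = (rec X. c.b.c.(X + X)) + (rec X. c.b.c.(X + X)) :: —c→ q1
Partition-refinement fixed point:
  B0 = {p0, p3, q0, q3}
  B1 = {p1, q1}
  B2 = {p2, q2}
p0 ∈ B0, q0 ∈ B0 → same block

bisimilar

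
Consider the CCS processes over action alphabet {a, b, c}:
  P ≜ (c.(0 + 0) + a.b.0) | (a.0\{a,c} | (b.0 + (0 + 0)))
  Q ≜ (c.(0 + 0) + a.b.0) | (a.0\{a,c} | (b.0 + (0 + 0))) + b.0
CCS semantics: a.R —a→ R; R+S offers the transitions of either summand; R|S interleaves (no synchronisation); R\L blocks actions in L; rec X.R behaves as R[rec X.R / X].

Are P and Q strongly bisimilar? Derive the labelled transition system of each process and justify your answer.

LTS(P): 16 reachable states
  u0 = (c.(0 + 0) + a.b.0) | (a.0\{a,c} | (b.0 + (0 + 0))) ⊢ --a--▸ u1, --a--▸ u2, --b--▸ u3, --c--▸ u4
  u1 = (c.(0 + 0) + a.b.0) | (0\{a,c} | (b.0 + (0 + 0))) ⊢ --a--▸ u5, --b--▸ u6, --c--▸ u7
  u2 = b.0 | (a.0\{a,c} | (b.0 + (0 + 0))) ⊢ --a--▸ u5, --b--▸ u8, --b--▸ u9
  u3 = (c.(0 + 0) + a.b.0) | (a.0\{a,c} | 0) ⊢ --a--▸ u6, --a--▸ u9, --c--▸ u10
  u4 = (0 + 0) | (a.0\{a,c} | (b.0 + (0 + 0))) ⊢ --a--▸ u7, --b--▸ u10
  u5 = b.0 | (0\{a,c} | (b.0 + (0 + 0))) ⊢ --b--▸ u11, --b--▸ u12
  u6 = (c.(0 + 0) + a.b.0) | (0\{a,c} | 0) ⊢ --a--▸ u12, --c--▸ u13
  u7 = (0 + 0) | (0\{a,c} | (b.0 + (0 + 0))) ⊢ --b--▸ u13
  u8 = 0 | (a.0\{a,c} | (b.0 + (0 + 0))) ⊢ --a--▸ u11, --b--▸ u14
  u9 = b.0 | (a.0\{a,c} | 0) ⊢ --a--▸ u12, --b--▸ u14
  u10 = (0 + 0) | (a.0\{a,c} | 0) ⊢ --a--▸ u13
  u11 = 0 | (0\{a,c} | (b.0 + (0 + 0))) ⊢ --b--▸ u15
  u12 = b.0 | (0\{a,c} | 0) ⊢ --b--▸ u15
  u13 = (0 + 0) | (0\{a,c} | 0) ⊢ (no moves)
  u14 = 0 | (a.0\{a,c} | 0) ⊢ --a--▸ u15
  u15 = 0 | (0\{a,c} | 0) ⊢ (no moves)
LTS(Q): 17 reachable states
  v0 = (c.(0 + 0) + a.b.0) | (a.0\{a,c} | (b.0 + (0 + 0))) + b.0 ⊢ --a--▸ v1, --a--▸ v2, --b--▸ v3, --b--▸ v4, --c--▸ v5
  v1 = (c.(0 + 0) + a.b.0) | (0\{a,c} | (b.0 + (0 + 0))) ⊢ --a--▸ v6, --b--▸ v7, --c--▸ v8
  v2 = b.0 | (a.0\{a,c} | (b.0 + (0 + 0))) ⊢ --a--▸ v6, --b--▸ v10, --b--▸ v9
  v3 = (c.(0 + 0) + a.b.0) | (a.0\{a,c} | 0) ⊢ --a--▸ v10, --a--▸ v7, --c--▸ v11
  v4 = 0 ⊢ (no moves)
  v5 = (0 + 0) | (a.0\{a,c} | (b.0 + (0 + 0))) ⊢ --a--▸ v8, --b--▸ v11
  v6 = b.0 | (0\{a,c} | (b.0 + (0 + 0))) ⊢ --b--▸ v12, --b--▸ v13
  v7 = (c.(0 + 0) + a.b.0) | (0\{a,c} | 0) ⊢ --a--▸ v13, --c--▸ v14
  v8 = (0 + 0) | (0\{a,c} | (b.0 + (0 + 0))) ⊢ --b--▸ v14
  v9 = 0 | (a.0\{a,c} | (b.0 + (0 + 0))) ⊢ --a--▸ v12, --b--▸ v15
  v10 = b.0 | (a.0\{a,c} | 0) ⊢ --a--▸ v13, --b--▸ v15
  v11 = (0 + 0) | (a.0\{a,c} | 0) ⊢ --a--▸ v14
  v12 = 0 | (0\{a,c} | (b.0 + (0 + 0))) ⊢ --b--▸ v16
  v13 = b.0 | (0\{a,c} | 0) ⊢ --b--▸ v16
  v14 = (0 + 0) | (0\{a,c} | 0) ⊢ (no moves)
  v15 = 0 | (a.0\{a,c} | 0) ⊢ --a--▸ v16
  v16 = 0 | (0\{a,c} | 0) ⊢ (no moves)
Bisimilarity quotient blocks:
  B0 = {u0}
  B1 = {u3, v3}
  B2 = {u10, u14, v11, v15}
  B3 = {u13, u15, v14, v16, v4}
  B4 = {u6, v7}
  B5 = {u11, u12, u7, v12, v13, v8}
  B6 = {u4, u8, u9, v10, v5, v9}
  B7 = {u1, v1}
  B8 = {u5, v6}
  B9 = {u2, v2}
  B10 = {v0}
u0 ∈ B0, v0 ∈ B10 → different blocks

P ≁ Q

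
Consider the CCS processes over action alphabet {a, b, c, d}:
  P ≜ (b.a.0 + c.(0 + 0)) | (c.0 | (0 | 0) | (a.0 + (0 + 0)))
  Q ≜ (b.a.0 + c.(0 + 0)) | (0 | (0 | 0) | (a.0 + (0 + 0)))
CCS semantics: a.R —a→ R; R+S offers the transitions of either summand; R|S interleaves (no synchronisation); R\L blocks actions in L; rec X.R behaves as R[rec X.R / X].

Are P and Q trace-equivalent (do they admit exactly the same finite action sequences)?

LTS(P): 16 reachable states
  s0 = (b.a.0 + c.(0 + 0)) | (c.0 | (0 | 0) | (a.0 + (0 + 0))) :: =a=> s1, =b=> s2, =c=> s3, =c=> s4
  s1 = (b.a.0 + c.(0 + 0)) | (c.0 | (0 | 0) | 0) :: =b=> s5, =c=> s6, =c=> s7
  s2 = a.0 | (c.0 | (0 | 0) | (a.0 + (0 + 0))) :: =a=> s5, =a=> s8, =c=> s9
  s3 = (0 + 0) | (c.0 | (0 | 0) | (a.0 + (0 + 0))) :: =a=> s6, =c=> s10
  s4 = (b.a.0 + c.(0 + 0)) | (0 | (0 | 0) | (a.0 + (0 + 0))) :: =a=> s7, =b=> s9, =c=> s10
  s5 = a.0 | (c.0 | (0 | 0) | 0) :: =a=> s11, =c=> s12
  s6 = (0 + 0) | (c.0 | (0 | 0) | 0) :: =c=> s13
  s7 = (b.a.0 + c.(0 + 0)) | (0 | (0 | 0) | 0) :: =b=> s12, =c=> s13
  s8 = 0 | (c.0 | (0 | 0) | (a.0 + (0 + 0))) :: =a=> s11, =c=> s14
  s9 = a.0 | (0 | (0 | 0) | (a.0 + (0 + 0))) :: =a=> s12, =a=> s14
  s10 = (0 + 0) | (0 | (0 | 0) | (a.0 + (0 + 0))) :: =a=> s13
  s11 = 0 | (c.0 | (0 | 0) | 0) :: =c=> s15
  s12 = a.0 | (0 | (0 | 0) | 0) :: =a=> s15
  s13 = (0 + 0) | (0 | (0 | 0) | 0) :: (no moves)
  s14 = 0 | (0 | (0 | 0) | (a.0 + (0 + 0))) :: =a=> s15
  s15 = 0 | (0 | (0 | 0) | 0) :: (no moves)
LTS(Q): 8 reachable states
  t0 = (b.a.0 + c.(0 + 0)) | (0 | (0 | 0) | (a.0 + (0 + 0))) :: =a=> t1, =b=> t2, =c=> t3
  t1 = (b.a.0 + c.(0 + 0)) | (0 | (0 | 0) | 0) :: =b=> t4, =c=> t5
  t2 = a.0 | (0 | (0 | 0) | (a.0 + (0 + 0))) :: =a=> t4, =a=> t6
  t3 = (0 + 0) | (0 | (0 | 0) | (a.0 + (0 + 0))) :: =a=> t5
  t4 = a.0 | (0 | (0 | 0) | 0) :: =a=> t7
  t5 = (0 + 0) | (0 | (0 | 0) | 0) :: (no moves)
  t6 = 0 | (0 | (0 | 0) | (a.0 + (0 + 0))) :: =a=> t7
  t7 = 0 | (0 | (0 | 0) | 0) :: (no moves)
Run σ = ⟨bc⟩ on P: start {s0}
  [1] b ⇒ {s2}
  [2] c ⇒ {s9}
  P completes σ.
Run σ = ⟨bc⟩ on Q: start {t0}
  [1] b ⇒ {t2}
  [2] c ⇒ ∅  — Q cannot continue

NO — witness ⟨bc⟩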